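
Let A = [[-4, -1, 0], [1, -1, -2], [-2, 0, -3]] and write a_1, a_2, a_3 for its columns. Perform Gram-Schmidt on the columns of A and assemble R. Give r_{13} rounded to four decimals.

a_1 = (-4, 1, -2); ‖a_1‖ = 4.5826, so e_1 = (-0.8729, 0.2182, -0.4364).
r_{13} = e_1·a_3 = 0.8729.

r_{13} = 0.8729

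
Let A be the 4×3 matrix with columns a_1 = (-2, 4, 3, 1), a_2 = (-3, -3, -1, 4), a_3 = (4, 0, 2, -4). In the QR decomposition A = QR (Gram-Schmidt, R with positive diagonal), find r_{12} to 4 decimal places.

r_{12} = -0.9129

q_1 = a_1/‖a_1‖ = (-2, 4, 3, 1)/5.4772 = (-0.3651, 0.7303, 0.5477, 0.1826).
r_{12} = q_1·a_2 = -0.9129.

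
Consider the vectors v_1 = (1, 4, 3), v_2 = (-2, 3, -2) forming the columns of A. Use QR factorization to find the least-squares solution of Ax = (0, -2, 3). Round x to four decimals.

x = (0.1526, -0.7418)

e_1 = v_1/‖v_1‖ = (1, 4, 3)/5.0990 = (0.1961, 0.7845, 0.5883).
r_{12} = e_1·v_2 = 0.7845.
u_2 = v_2 − 0.7845·e_1 = (-2.1538, 2.3846, -2.4615).
‖u_2‖ = 4.0478, so e_2 = (-0.5321, 0.5891, -0.6081).
Qᵀb = (0.1961, -3.0026).
Back-substitute: x_2 = -3.0026/4.0478 = -0.7418.
x_1 = (0.1961 − 0.7845·(-0.7418))/5.0990 = 0.1526.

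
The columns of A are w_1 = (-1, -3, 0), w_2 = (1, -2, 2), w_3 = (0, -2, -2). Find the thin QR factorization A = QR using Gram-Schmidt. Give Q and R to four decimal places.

w_1 = (-1, -3, 0); ‖w_1‖ = 3.1623, so q_1 = (-0.3162, -0.9487, 0.0000).
q_1·w_2 = (-0.3162)·1 + (-0.9487)·(-2) + 0.0000·2 = 1.5811.
u_2 = w_2 − 1.5811·q_1 = (1.5000, -0.5000, 2.0000).
‖u_2‖ = 2.5495, so q_2 = (0.5883, -0.1961, 0.7845).
q_1·w_3 = (-0.3162)·0 + (-0.9487)·(-2) + 0.0000·(-2) = 1.8974; q_2·w_3 = 0.5883·0 + (-0.1961)·(-2) + 0.7845·(-2) = -1.1767.
u_3 = w_3 − 1.8974·q_1 + 1.1767·q_2 = (1.2923, -0.4308, -1.0769).
‖u_3‖ = 1.7365, so q_3 = (0.7442, -0.2481, -0.6202).

Q = [[-0.3162, 0.5883, 0.7442], [-0.9487, -0.1961, -0.2481], [0.0000, 0.7845, -0.6202]], R = [[3.1623, 1.5811, 1.8974], [0.0000, 2.5495, -1.1767], [0.0000, 0.0000, 1.7365]]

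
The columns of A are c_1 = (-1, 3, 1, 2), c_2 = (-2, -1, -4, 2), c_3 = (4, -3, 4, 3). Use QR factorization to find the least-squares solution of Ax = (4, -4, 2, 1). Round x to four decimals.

c_1 = (-1, 3, 1, 2); ‖c_1‖ = 3.8730, so e_1 = (-0.2582, 0.7746, 0.2582, 0.5164).
e_1·c_2 = (-0.2582)·(-2) + 0.7746·(-1) + 0.2582·(-4) + 0.5164·2 = -0.2582.
u_2 = c_2 + 0.2582·e_1 = (-2.0667, -0.8000, -3.9333, 2.1333).
‖u_2‖ = 4.9933, so e_2 = (-0.4139, -0.1602, -0.7877, 0.4272).
e_1·c_3 = (-0.2582)·4 + 0.7746·(-3) + 0.2582·4 + 0.5164·3 = -0.7746; e_2·c_3 = (-0.4139)·4 + (-0.1602)·(-3) + (-0.7877)·4 + 0.4272·3 = -3.0441.
u_3 = c_3 + 0.7746·e_1 + 3.0441·e_2 = (2.5401, -2.8877, 1.8021, 4.7005).
‖u_3‖ = 6.3351, so e_3 = (0.4010, -0.4558, 0.2845, 0.7420).
Qᵀb = (-3.0984, -2.1629, 4.7380).
Back-substitute: x_3 = 4.7380/6.3351 = 0.7479.
x_2 = (-2.1629 + 3.0441·0.7479)/4.9933 = 0.0228.
x_1 = (-3.0984 + 0.2582·0.0228 + 0.7746·0.7479)/3.8730 = -0.6489.

x = (-0.6489, 0.0228, 0.7479)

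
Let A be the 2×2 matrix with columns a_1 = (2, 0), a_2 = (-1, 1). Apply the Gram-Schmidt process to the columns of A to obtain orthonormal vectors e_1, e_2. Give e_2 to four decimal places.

e_2 = (0.0000, 1.0000)

a_1 = (2, 0); ‖a_1‖ = 2.0000, so e_1 = (1.0000, 0.0000).
e_1·a_2 = 1.0000·(-1) + 0.0000·1 = -1.0000.
u_2 = a_2 + 1.0000·e_1 = (0.0000, 1.0000).
‖u_2‖ = 1.0000, so e_2 = (0.0000, 1.0000).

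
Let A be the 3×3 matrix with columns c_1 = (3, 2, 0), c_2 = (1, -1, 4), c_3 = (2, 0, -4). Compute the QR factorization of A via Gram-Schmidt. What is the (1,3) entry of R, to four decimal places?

r_{13} = 1.6641

e_1 = c_1/‖c_1‖ = (3, 2, 0)/3.6056 = (0.8321, 0.5547, 0.0000).
r_{13} = e_1·c_3 = 1.6641.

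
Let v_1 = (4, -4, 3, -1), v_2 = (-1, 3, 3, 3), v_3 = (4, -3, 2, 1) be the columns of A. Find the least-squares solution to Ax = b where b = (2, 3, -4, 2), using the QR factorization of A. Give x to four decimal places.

x = (-2.2567, -0.4577, 2.1880)

v_1 = (4, -4, 3, -1); ‖v_1‖ = 6.4807, so q_1 = (0.6172, -0.6172, 0.4629, -0.1543).
q_1·v_2 = 0.6172·(-1) + (-0.6172)·3 + 0.4629·3 + (-0.1543)·3 = -1.5430.
u_2 = v_2 + 1.5430·q_1 = (-0.0476, 2.0476, 3.7143, 2.7619).
‖u_2‖ = 5.0615, so q_2 = (-0.0094, 0.4045, 0.7338, 0.5457).
q_1·v_3 = 0.6172·4 + (-0.6172)·(-3) + 0.4629·2 + (-0.1543)·1 = 5.0920; q_2·v_3 = (-0.0094)·4 + 0.4045·(-3) + 0.7338·2 + 0.5457·1 = 0.7621.
u_3 = v_3 − 5.0920·q_1 − 0.7621·q_2 = (0.8643, -0.1654, -0.9164, 1.3699).
‖u_3‖ = 1.8683, so q_3 = (0.4626, -0.0885, -0.4905, 0.7332).
Qᵀb = (-2.7775, -0.6492, 4.0879).
Back-substitute: x_3 = 4.0879/1.8683 = 2.1880.
x_2 = (-0.6492 − 0.7621·2.1880)/5.0615 = -0.4577.
x_1 = (-2.7775 + 1.5430·(-0.4577) − 5.0920·2.1880)/6.4807 = -2.2567.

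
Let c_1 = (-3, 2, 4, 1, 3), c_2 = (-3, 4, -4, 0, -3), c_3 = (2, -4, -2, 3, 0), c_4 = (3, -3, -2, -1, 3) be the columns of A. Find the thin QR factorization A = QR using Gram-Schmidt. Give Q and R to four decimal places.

Q = [[-0.4804, -0.5199, -0.1932, 0.0234], [0.3203, 0.6342, -0.3368, 0.0703], [0.6405, -0.4572, -0.2968, -0.5397], [0.1601, 0.0295, 0.8611, -0.2816], [0.4804, -0.3429, 0.1399, 0.7899]], R = [[6.2450, -1.2810, -3.0424, -2.4019], [0.0000, 6.9541, -2.5737, -3.6061], [0.0000, 0.0000, 4.1376, 0.5828], [0.0000, 0.0000, 0.0000, 3.5899]]

c_1 = (-3, 2, 4, 1, 3); ‖c_1‖ = 6.2450, so q_1 = (-0.4804, 0.3203, 0.6405, 0.1601, 0.4804).
q_1·c_2 = (-0.4804)·(-3) + 0.3203·4 + 0.6405·(-4) + 0.1601·0 + 0.4804·(-3) = -1.2810.
u_2 = c_2 + 1.2810·q_1 = (-3.6154, 4.4103, -3.1795, 0.2051, -2.3846).
‖u_2‖ = 6.9541, so q_2 = (-0.5199, 0.6342, -0.4572, 0.0295, -0.3429).
q_1·c_3 = (-0.4804)·2 + 0.3203·(-4) + 0.6405·(-2) + 0.1601·3 + 0.4804·0 = -3.0424; q_2·c_3 = (-0.5199)·2 + 0.6342·(-4) + (-0.4572)·(-2) + 0.0295·3 + (-0.3429)·0 = -2.5737.
u_3 = c_3 + 3.0424·q_1 + 2.5737·q_2 = (-0.7996, -1.3934, -1.2280, 3.5631, 0.5790).
‖u_3‖ = 4.1376, so q_3 = (-0.1932, -0.3368, -0.2968, 0.8611, 0.1399).
q_1·c_4 = (-0.4804)·3 + 0.3203·(-3) + 0.6405·(-2) + 0.1601·(-1) + 0.4804·3 = -2.4019; q_2·c_4 = (-0.5199)·3 + 0.6342·(-3) + (-0.4572)·(-2) + 0.0295·(-1) + (-0.3429)·3 = -3.6061; q_3·c_4 = (-0.1932)·3 + (-0.3368)·(-3) + (-0.2968)·(-2) + 0.8611·(-1) + 0.1399·3 = 0.5828.
u_4 = c_4 + 2.4019·q_1 + 3.6061·q_2 − 0.5828·q_3 = (0.0840, 0.2525, -1.9373, -1.0109, 2.8357).
‖u_4‖ = 3.5899, so q_4 = (0.0234, 0.0703, -0.5397, -0.2816, 0.7899).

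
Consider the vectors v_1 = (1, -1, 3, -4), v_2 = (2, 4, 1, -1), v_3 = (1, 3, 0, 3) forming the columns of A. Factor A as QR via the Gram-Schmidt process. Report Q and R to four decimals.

Q = [[0.1925, 0.3953, 0.2018], [-0.1925, 0.9117, -0.1264], [0.5774, 0.0968, 0.7358], [-0.7698, -0.0565, 0.6339]], R = [[5.1962, 0.9623, -2.6943], [0.0000, 4.5907, 2.9609], [0.0000, 0.0000, 1.7244]]

v_1 = (1, -1, 3, -4); ‖v_1‖ = 5.1962, so q_1 = (0.1925, -0.1925, 0.5774, -0.7698).
q_1·v_2 = 0.1925·2 + (-0.1925)·4 + 0.5774·1 + (-0.7698)·(-1) = 0.9623.
u_2 = v_2 − 0.9623·q_1 = (1.8148, 4.1852, 0.4444, -0.2593).
‖u_2‖ = 4.5907, so q_2 = (0.3953, 0.9117, 0.0968, -0.0565).
q_1·v_3 = 0.1925·1 + (-0.1925)·3 + 0.5774·0 + (-0.7698)·3 = -2.6943; q_2·v_3 = 0.3953·1 + 0.9117·3 + 0.0968·0 + (-0.0565)·3 = 2.9609.
u_3 = v_3 + 2.6943·q_1 − 2.9609·q_2 = (0.3480, -0.2179, 1.2689, 1.0931).
‖u_3‖ = 1.7244, so q_3 = (0.2018, -0.1264, 0.7358, 0.6339).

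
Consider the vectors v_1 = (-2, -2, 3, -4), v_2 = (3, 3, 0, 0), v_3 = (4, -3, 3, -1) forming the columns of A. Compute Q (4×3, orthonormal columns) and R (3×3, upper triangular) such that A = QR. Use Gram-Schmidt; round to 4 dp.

Q = [[-0.3482, 0.6155, 0.6645], [-0.3482, 0.6155, -0.6645], [0.5222, 0.2954, 0.2734], [-0.6963, -0.3939, 0.2051]], R = [[5.7446, -2.0889, 1.9149], [0.0000, 3.6927, 1.8956], [0.0000, 0.0000, 5.2669]]

e_1 = v_1/‖v_1‖ = (-2, -2, 3, -4)/5.7446 = (-0.3482, -0.3482, 0.5222, -0.6963).
r_{12} = e_1·v_2 = -2.0889.
u_2 = v_2 + 2.0889·e_1 = (2.2727, 2.2727, 1.0909, -1.4545).
‖u_2‖ = 3.6927, so e_2 = (0.6155, 0.6155, 0.2954, -0.3939).
r_{13} = e_1·v_3 = 1.9149; r_{23} = e_2·v_3 = 1.8956.
u_3 = v_3 − 1.9149·e_1 − 1.8956·e_2 = (3.5000, -3.5000, 1.4400, 1.0800).
‖u_3‖ = 5.2669, so e_3 = (0.6645, -0.6645, 0.2734, 0.2051).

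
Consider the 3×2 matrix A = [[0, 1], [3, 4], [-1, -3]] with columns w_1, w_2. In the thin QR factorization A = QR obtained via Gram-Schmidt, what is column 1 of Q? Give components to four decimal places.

w_1 = (0, 3, -1); ‖w_1‖ = 3.1623, so q_1 = (0.0000, 0.9487, -0.3162).

q_1 = (0.0000, 0.9487, -0.3162)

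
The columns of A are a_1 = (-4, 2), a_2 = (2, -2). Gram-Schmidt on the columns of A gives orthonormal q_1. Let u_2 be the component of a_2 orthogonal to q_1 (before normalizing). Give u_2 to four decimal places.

a_1 = (-4, 2); ‖a_1‖ = 4.4721, so q_1 = (-0.8944, 0.4472).
q_1·a_2 = (-0.8944)·2 + 0.4472·(-2) = -2.6833.
u_2 = a_2 + 2.6833·q_1 = (-0.4000, -0.8000).

u_2 = (-0.4000, -0.8000)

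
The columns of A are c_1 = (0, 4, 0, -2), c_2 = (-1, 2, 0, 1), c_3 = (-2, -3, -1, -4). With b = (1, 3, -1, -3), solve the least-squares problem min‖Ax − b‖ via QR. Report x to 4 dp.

c_1 = (0, 4, 0, -2); ‖c_1‖ = 4.4721, so e_1 = (0.0000, 0.8944, 0.0000, -0.4472).
e_1·c_2 = 0.0000·(-1) + 0.8944·2 + 0.0000·0 + (-0.4472)·1 = 1.3416.
u_2 = c_2 − 1.3416·e_1 = (-1.0000, 0.8000, 0.0000, 1.6000).
‖u_2‖ = 2.0494, so e_2 = (-0.4880, 0.3904, 0.0000, 0.7807).
e_1·c_3 = 0.0000·(-2) + 0.8944·(-3) + 0.0000·(-1) + (-0.4472)·(-4) = -0.8944; e_2·c_3 = (-0.4880)·(-2) + 0.3904·(-3) + 0.0000·(-1) + 0.7807·(-4) = -3.3181.
u_3 = c_3 + 0.8944·e_1 + 3.3181·e_2 = (-3.6190, -0.9048, -1.0000, -1.8095).
‖u_3‖ = 4.2650, so e_3 = (-0.8485, -0.2121, -0.2345, -0.4243).
Qᵀb = (4.0249, -1.6590, 0.0223).
Back-substitute: x_3 = 0.0223/4.2650 = 0.0052.
x_2 = (-1.6590 + 3.3181·0.0052)/2.0494 = -0.8010.
x_1 = (4.0249 − 1.3416·(-0.8010) + 0.8944·0.0052)/4.4721 = 1.1414.

x = (1.1414, -0.8010, 0.0052)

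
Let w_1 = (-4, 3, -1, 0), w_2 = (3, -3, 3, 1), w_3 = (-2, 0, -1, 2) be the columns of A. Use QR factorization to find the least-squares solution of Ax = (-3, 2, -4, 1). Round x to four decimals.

w_1 = (-4, 3, -1, 0); ‖w_1‖ = 5.0990, so q_1 = (-0.7845, 0.5883, -0.1961, 0.0000).
q_1·w_2 = (-0.7845)·3 + 0.5883·(-3) + (-0.1961)·3 + 0.0000·1 = -4.7068.
u_2 = w_2 + 4.7068·q_1 = (-0.6923, -0.2308, 2.0769, 1.0000).
‖u_2‖ = 2.4179, so q_2 = (-0.2863, -0.0954, 0.8590, 0.4136).
q_1·w_3 = (-0.7845)·(-2) + 0.5883·0 + (-0.1961)·(-1) + 0.0000·2 = 1.7650; q_2·w_3 = (-0.2863)·(-2) + (-0.0954)·0 + 0.8590·(-1) + 0.4136·2 = 0.5408.
u_3 = w_3 − 1.7650·q_1 − 0.5408·q_2 = (-0.4605, -0.9868, -1.1184, 1.7763).
‖u_3‖ = 2.3648, so q_3 = (-0.1947, -0.4173, -0.4730, 0.7512).
Qᵀb = (4.3146, -2.3543, 2.3926).
Back-substitute: x_3 = 2.3926/2.3648 = 1.0118.
x_2 = (-2.3543 − 0.5408·1.0118)/2.4179 = -1.2000.
x_1 = (4.3146 + 4.7068·(-1.2000) − 1.7650·1.0118)/5.0990 = -0.6118.

x = (-0.6118, -1.2000, 1.0118)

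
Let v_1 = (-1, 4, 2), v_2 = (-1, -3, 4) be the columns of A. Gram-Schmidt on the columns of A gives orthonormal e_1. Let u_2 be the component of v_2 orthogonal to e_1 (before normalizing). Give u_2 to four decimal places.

e_1 = v_1/‖v_1‖ = (-1, 4, 2)/4.5826 = (-0.2182, 0.8729, 0.4364).
r_{12} = e_1·v_2 = -0.6547.
u_2 = v_2 + 0.6547·e_1 = (-1.1429, -2.4286, 4.2857).

u_2 = (-1.1429, -2.4286, 4.2857)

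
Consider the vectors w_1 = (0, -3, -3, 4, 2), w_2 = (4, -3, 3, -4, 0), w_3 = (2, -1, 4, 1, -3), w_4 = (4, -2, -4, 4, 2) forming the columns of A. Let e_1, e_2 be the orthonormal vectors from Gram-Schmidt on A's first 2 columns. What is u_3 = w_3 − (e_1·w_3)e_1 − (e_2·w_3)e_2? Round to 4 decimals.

u_3 = (0.6715, -0.4526, 2.5547, 2.9270, -2.7007)

w_1 = (0, -3, -3, 4, 2); ‖w_1‖ = 6.1644, so e_1 = (0.0000, -0.4867, -0.4867, 0.6489, 0.3244).
e_1·w_2 = 0.0000·4 + (-0.4867)·(-3) + (-0.4867)·3 + 0.6489·(-4) + 0.3244·0 = -2.5955.
u_2 = w_2 + 2.5955·e_1 = (4.0000, -4.2632, 1.7368, -2.3158, 0.8421).
‖u_2‖ = 6.5775, so e_2 = (0.6081, -0.6481, 0.2641, -0.3521, 0.1280).
e_1·w_3 = 0.0000·2 + (-0.4867)·(-1) + (-0.4867)·4 + 0.6489·1 + 0.3244·(-3) = -1.7844; e_2·w_3 = 0.6081·2 + (-0.6481)·(-1) + 0.2641·4 + (-0.3521)·1 + 0.1280·(-3) = 2.1845.
u_3 = w_3 + 1.7844·e_1 − 2.1845·e_2 = (0.6715, -0.4526, 2.5547, 2.9270, -2.7007).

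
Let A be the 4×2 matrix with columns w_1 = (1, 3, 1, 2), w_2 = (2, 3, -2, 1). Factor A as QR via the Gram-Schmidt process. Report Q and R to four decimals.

w_1 = (1, 3, 1, 2); ‖w_1‖ = 3.8730, so e_1 = (0.2582, 0.7746, 0.2582, 0.5164).
e_1·w_2 = 0.2582·2 + 0.7746·3 + 0.2582·(-2) + 0.5164·1 = 2.8402.
u_2 = w_2 − 2.8402·e_1 = (1.2667, 0.8000, -2.7333, -0.4667).
‖u_2‖ = 3.1517, so e_2 = (0.4019, 0.2538, -0.8673, -0.1481).

Q = [[0.2582, 0.4019], [0.7746, 0.2538], [0.2582, -0.8673], [0.5164, -0.1481]], R = [[3.8730, 2.8402], [0.0000, 3.1517]]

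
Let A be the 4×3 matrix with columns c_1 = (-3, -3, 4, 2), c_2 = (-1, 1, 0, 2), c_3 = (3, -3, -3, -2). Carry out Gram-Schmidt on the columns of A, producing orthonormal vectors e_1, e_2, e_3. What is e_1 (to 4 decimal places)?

e_1 = c_1/‖c_1‖ = (-3, -3, 4, 2)/6.1644 = (-0.4867, -0.4867, 0.6489, 0.3244).

e_1 = (-0.4867, -0.4867, 0.6489, 0.3244)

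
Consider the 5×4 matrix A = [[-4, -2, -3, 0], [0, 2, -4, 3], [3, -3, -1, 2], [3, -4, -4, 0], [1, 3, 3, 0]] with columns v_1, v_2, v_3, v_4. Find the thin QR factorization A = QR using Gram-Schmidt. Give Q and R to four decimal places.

Q = [[-0.6761, -0.5023, -0.1571, 0.1832], [0.0000, 0.3197, -0.9175, 0.2306], [0.5071, -0.3425, 0.0729, 0.7834], [0.5071, -0.5023, -0.3293, -0.5468], [0.1690, 0.5252, 0.1408, 0.0228]], R = [[5.9161, -1.6903, 0.0000, 1.0142], [0.0000, 6.2564, 4.1557, 0.2740], [0.0000, 0.0000, 5.8077, -2.6066], [0.0000, 0.0000, 0.0000, 2.2587]]

v_1 = (-4, 0, 3, 3, 1); ‖v_1‖ = 5.9161, so q_1 = (-0.6761, 0.0000, 0.5071, 0.5071, 0.1690).
q_1·v_2 = (-0.6761)·(-2) + 0.0000·2 + 0.5071·(-3) + 0.5071·(-4) + 0.1690·3 = -1.6903.
u_2 = v_2 + 1.6903·q_1 = (-3.1429, 2.0000, -2.1429, -3.1429, 3.2857).
‖u_2‖ = 6.2564, so q_2 = (-0.5023, 0.3197, -0.3425, -0.5023, 0.5252).
q_1·v_3 = (-0.6761)·(-3) + 0.0000·(-4) + 0.5071·(-1) + 0.5071·(-4) + 0.1690·3 = 0.0000; q_2·v_3 = (-0.5023)·(-3) + 0.3197·(-4) + (-0.3425)·(-1) + (-0.5023)·(-4) + 0.5252·3 = 4.1557.
u_3 = v_3 + 0.0000·q_1 − 4.1557·q_2 = (-0.9124, -5.3285, 0.4234, -1.9124, 0.8175).
‖u_3‖ = 5.8077, so q_3 = (-0.1571, -0.9175, 0.0729, -0.3293, 0.1408).
q_1·v_4 = (-0.6761)·0 + 0.0000·3 + 0.5071·2 + 0.5071·0 + 0.1690·0 = 1.0142; q_2·v_4 = (-0.5023)·0 + 0.3197·3 + (-0.3425)·2 + (-0.5023)·0 + 0.5252·0 = 0.2740; q_3·v_4 = (-0.1571)·0 + (-0.9175)·3 + 0.0729·2 + (-0.3293)·0 + 0.1408·0 = -2.6066.
u_4 = v_4 − 1.0142·q_1 − 0.2740·q_2 + 2.6066·q_3 = (0.4138, 0.5209, 1.7696, -1.2350, 0.0516).
‖u_4‖ = 2.2587, so q_4 = (0.1832, 0.2306, 0.7834, -0.5468, 0.0228).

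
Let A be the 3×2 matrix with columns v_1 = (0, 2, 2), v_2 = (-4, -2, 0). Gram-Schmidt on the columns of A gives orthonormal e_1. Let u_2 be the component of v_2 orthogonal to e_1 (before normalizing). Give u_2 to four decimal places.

v_1 = (0, 2, 2); ‖v_1‖ = 2.8284, so e_1 = (0.0000, 0.7071, 0.7071).
e_1·v_2 = 0.0000·(-4) + 0.7071·(-2) + 0.7071·0 = -1.4142.
u_2 = v_2 + 1.4142·e_1 = (-4.0000, -1.0000, 1.0000).

u_2 = (-4.0000, -1.0000, 1.0000)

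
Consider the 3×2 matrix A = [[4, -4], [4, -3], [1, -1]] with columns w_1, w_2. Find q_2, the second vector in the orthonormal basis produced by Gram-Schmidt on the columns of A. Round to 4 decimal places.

q_1 = w_1/‖w_1‖ = (4, 4, 1)/5.7446 = (0.6963, 0.6963, 0.1741).
r_{12} = q_1·w_2 = -5.0483.
u_2 = w_2 + 5.0483·q_1 = (-0.4848, 0.5152, -0.1212).
‖u_2‖ = 0.7177, so q_2 = (-0.6755, 0.7177, -0.1689).

q_2 = (-0.6755, 0.7177, -0.1689)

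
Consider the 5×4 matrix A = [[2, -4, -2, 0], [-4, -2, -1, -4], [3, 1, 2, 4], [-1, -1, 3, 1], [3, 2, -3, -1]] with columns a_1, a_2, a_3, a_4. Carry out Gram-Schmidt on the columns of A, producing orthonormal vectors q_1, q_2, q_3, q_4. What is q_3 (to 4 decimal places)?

q_3 = (-0.1630, -0.2842, 0.4815, 0.5957, -0.5532)

a_1 = (2, -4, 3, -1, 3); ‖a_1‖ = 6.2450, so q_1 = (0.3203, -0.6405, 0.4804, -0.1601, 0.4804).
q_1·a_2 = 0.3203·(-4) + (-0.6405)·(-2) + 0.4804·1 + (-0.1601)·(-1) + 0.4804·2 = 1.6013.
u_2 = a_2 − 1.6013·q_1 = (-4.5128, -0.9744, 0.2308, -0.7436, 1.2308).
‖u_2‖ = 4.8411, so q_2 = (-0.9322, -0.2013, 0.0477, -0.1536, 0.2542).
q_1·a_3 = 0.3203·(-2) + (-0.6405)·(-1) + 0.4804·2 + (-0.1601)·3 + 0.4804·(-3) = -0.9608; q_2·a_3 = (-0.9322)·(-2) + (-0.2013)·(-1) + 0.0477·2 + (-0.1536)·3 + 0.2542·(-3) = 0.9375.
u_3 = a_3 + 0.9608·q_1 − 0.9375·q_2 = (-0.8184, -1.4267, 2.4168, 2.9902, -2.7768).
‖u_3‖ = 5.0198, so q_3 = (-0.1630, -0.2842, 0.4815, 0.5957, -0.5532).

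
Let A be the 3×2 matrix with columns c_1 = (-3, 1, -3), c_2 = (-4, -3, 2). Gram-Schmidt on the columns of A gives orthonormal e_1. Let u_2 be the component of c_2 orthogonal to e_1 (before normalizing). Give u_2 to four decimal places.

u_2 = (-3.5263, -3.1579, 2.4737)

e_1 = c_1/‖c_1‖ = (-3, 1, -3)/4.3589 = (-0.6882, 0.2294, -0.6882).
r_{12} = e_1·c_2 = 0.6882.
u_2 = c_2 − 0.6882·e_1 = (-3.5263, -3.1579, 2.4737).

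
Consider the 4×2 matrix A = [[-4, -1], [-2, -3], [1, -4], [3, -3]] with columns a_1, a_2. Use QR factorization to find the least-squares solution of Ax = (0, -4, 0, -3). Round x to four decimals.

e_1 = a_1/‖a_1‖ = (-4, -2, 1, 3)/5.4772 = (-0.7303, -0.3651, 0.1826, 0.5477).
r_{12} = e_1·a_2 = -0.5477.
u_2 = a_2 + 0.5477·e_1 = (-1.4000, -3.2000, -3.9000, -2.7000).
‖u_2‖ = 5.8907, so e_2 = (-0.2377, -0.5432, -0.6621, -0.4584).
Qᵀb = (-0.1826, 3.5480).
Back-substitute: x_2 = 3.5480/5.8907 = 0.6023.
x_1 = (-0.1826 + 0.5477·0.6023)/5.4772 = 0.0269.

x = (0.0269, 0.6023)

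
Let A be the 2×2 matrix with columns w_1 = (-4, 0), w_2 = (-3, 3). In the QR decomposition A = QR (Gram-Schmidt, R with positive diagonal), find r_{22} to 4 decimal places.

e_1 = w_1/‖w_1‖ = (-4, 0)/4.0000 = (-1.0000, 0.0000).
r_{12} = e_1·w_2 = 3.0000.
u_2 = w_2 − 3.0000·e_1 = (0.0000, 3.0000).
r_{22} = ‖u_2‖ = 3.0000.

r_{22} = 3.0000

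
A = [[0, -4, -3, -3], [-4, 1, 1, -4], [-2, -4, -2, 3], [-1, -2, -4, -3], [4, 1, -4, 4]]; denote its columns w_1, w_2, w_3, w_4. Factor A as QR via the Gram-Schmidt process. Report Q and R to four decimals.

e_1 = w_1/‖w_1‖ = (0, -4, -2, -1, 4)/6.0828 = (0.0000, -0.6576, -0.3288, -0.1644, 0.6576).
r_{12} = e_1·w_2 = 1.6440.
u_2 = w_2 − 1.6440·e_1 = (-4.0000, 2.0811, -3.4595, -1.7297, -0.0811).
‖u_2‖ = 5.9412, so e_2 = (-0.6733, 0.3503, -0.5823, -0.2911, -0.0136).
r_{13} = e_1·w_3 = -1.9728; r_{23} = e_2·w_3 = 4.7538.
u_3 = w_3 + 1.9728·e_1 − 4.7538·e_2 = (0.2006, -1.9625, 0.1194, -2.9403, -2.6378).
‖u_3‖ = 4.4169, so e_3 = (0.0454, -0.4443, 0.0270, -0.6657, -0.5972).
r_{14} = e_1·w_4 = 4.7676; r_{24} = e_2·w_4 = -0.3093; r_{34} = e_3·w_4 = 1.3303.
u_4 = w_4 − 4.7676·e_1 + 0.3093·e_2 − 1.3303·e_3 = (-3.2687, -0.1654, 4.3515, -1.4207, 1.6551).
‖u_4‖ = 5.8656, so e_4 = (-0.5573, -0.0282, 0.7419, -0.2422, 0.2822).

Q = [[0.0000, -0.6733, 0.0454, -0.5573], [-0.6576, 0.3503, -0.4443, -0.0282], [-0.3288, -0.5823, 0.0270, 0.7419], [-0.1644, -0.2911, -0.6657, -0.2422], [0.6576, -0.0136, -0.5972, 0.2822]], R = [[6.0828, 1.6440, -1.9728, 4.7676], [0.0000, 5.9412, 4.7538, -0.3093], [0.0000, 0.0000, 4.4169, 1.3303], [0.0000, 0.0000, 0.0000, 5.8656]]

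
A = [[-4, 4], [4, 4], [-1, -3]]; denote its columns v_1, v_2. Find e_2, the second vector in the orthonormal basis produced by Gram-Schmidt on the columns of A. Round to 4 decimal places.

e_2 = (0.6838, 0.5698, -0.4558)

v_1 = (-4, 4, -1); ‖v_1‖ = 5.7446, so e_1 = (-0.6963, 0.6963, -0.1741).
e_1·v_2 = (-0.6963)·4 + 0.6963·4 + (-0.1741)·(-3) = 0.5222.
u_2 = v_2 − 0.5222·e_1 = (4.3636, 3.6364, -2.9091).
‖u_2‖ = 6.3818, so e_2 = (0.6838, 0.5698, -0.4558).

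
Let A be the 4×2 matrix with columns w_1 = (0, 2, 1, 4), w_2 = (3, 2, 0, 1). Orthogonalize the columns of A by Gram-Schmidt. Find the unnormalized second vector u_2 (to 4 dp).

w_1 = (0, 2, 1, 4); ‖w_1‖ = 4.5826, so e_1 = (0.0000, 0.4364, 0.2182, 0.8729).
e_1·w_2 = 0.0000·3 + 0.4364·2 + 0.2182·0 + 0.8729·1 = 1.7457.
u_2 = w_2 − 1.7457·e_1 = (3.0000, 1.2381, -0.3810, -0.5238).

u_2 = (3.0000, 1.2381, -0.3810, -0.5238)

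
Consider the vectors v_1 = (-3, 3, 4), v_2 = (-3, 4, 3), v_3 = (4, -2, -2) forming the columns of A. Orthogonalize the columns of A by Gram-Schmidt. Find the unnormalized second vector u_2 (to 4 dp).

u_2 = (-0.0882, 1.0882, -0.8824)

v_1 = (-3, 3, 4); ‖v_1‖ = 5.8310, so e_1 = (-0.5145, 0.5145, 0.6860).
e_1·v_2 = (-0.5145)·(-3) + 0.5145·4 + 0.6860·3 = 5.6595.
u_2 = v_2 − 5.6595·e_1 = (-0.0882, 1.0882, -0.8824).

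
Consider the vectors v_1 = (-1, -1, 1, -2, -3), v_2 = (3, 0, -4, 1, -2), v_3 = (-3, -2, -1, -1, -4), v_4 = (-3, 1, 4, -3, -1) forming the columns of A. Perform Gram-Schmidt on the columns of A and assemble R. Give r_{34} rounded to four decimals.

v_1 = (-1, -1, 1, -2, -3); ‖v_1‖ = 4.0000, so e_1 = (-0.2500, -0.2500, 0.2500, -0.5000, -0.7500).
e_1·v_2 = (-0.2500)·3 + (-0.2500)·0 + 0.2500·(-4) + (-0.5000)·1 + (-0.7500)·(-2) = -0.7500.
u_2 = v_2 + 0.7500·e_1 = (2.8125, -0.1875, -3.8125, 0.6250, -2.5625).
‖u_2‖ = 5.4256, so e_2 = (0.5184, -0.0346, -0.7027, 0.1152, -0.4723).
e_1·v_3 = (-0.2500)·(-3) + (-0.2500)·(-2) + 0.2500·(-1) + (-0.5000)·(-1) + (-0.7500)·(-4) = 4.5000; e_2·v_3 = 0.5184·(-3) + (-0.0346)·(-2) + (-0.7027)·(-1) + 0.1152·(-1) + (-0.4723)·(-4) = 0.9907.
u_3 = v_3 − 4.5000·e_1 − 0.9907·e_2 = (-2.3885, -0.8408, -1.4289, 1.1359, -0.1571).
‖u_3‖ = 3.1255, so e_3 = (-0.7642, -0.2690, -0.4572, 0.3634, -0.0503).
r_{34} = e_3·v_4 = -0.8451.

r_{34} = -0.8451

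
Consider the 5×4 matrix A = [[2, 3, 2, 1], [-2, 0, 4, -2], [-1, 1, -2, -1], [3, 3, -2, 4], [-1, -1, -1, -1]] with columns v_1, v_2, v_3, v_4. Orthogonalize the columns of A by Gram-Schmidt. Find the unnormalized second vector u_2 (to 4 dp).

u_2 = (1.4211, 1.5789, 1.7895, 0.6316, -0.2105)

v_1 = (2, -2, -1, 3, -1); ‖v_1‖ = 4.3589, so e_1 = (0.4588, -0.4588, -0.2294, 0.6882, -0.2294).
e_1·v_2 = 0.4588·3 + (-0.4588)·0 + (-0.2294)·1 + 0.6882·3 + (-0.2294)·(-1) = 3.4412.
u_2 = v_2 − 3.4412·e_1 = (1.4211, 1.5789, 1.7895, 0.6316, -0.2105).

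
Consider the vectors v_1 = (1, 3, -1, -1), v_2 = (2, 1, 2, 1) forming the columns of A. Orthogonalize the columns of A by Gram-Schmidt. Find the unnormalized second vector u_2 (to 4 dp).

v_1 = (1, 3, -1, -1); ‖v_1‖ = 3.4641, so e_1 = (0.2887, 0.8660, -0.2887, -0.2887).
e_1·v_2 = 0.2887·2 + 0.8660·1 + (-0.2887)·2 + (-0.2887)·1 = 0.5774.
u_2 = v_2 − 0.5774·e_1 = (1.8333, 0.5000, 2.1667, 1.1667).

u_2 = (1.8333, 0.5000, 2.1667, 1.1667)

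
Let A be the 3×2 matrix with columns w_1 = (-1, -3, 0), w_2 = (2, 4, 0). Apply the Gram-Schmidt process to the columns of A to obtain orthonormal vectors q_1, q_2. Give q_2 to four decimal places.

q_2 = (0.9487, -0.3162, 0.0000)

w_1 = (-1, -3, 0); ‖w_1‖ = 3.1623, so q_1 = (-0.3162, -0.9487, 0.0000).
q_1·w_2 = (-0.3162)·2 + (-0.9487)·4 + 0.0000·0 = -4.4272.
u_2 = w_2 + 4.4272·q_1 = (0.6000, -0.2000, 0.0000).
‖u_2‖ = 0.6325, so q_2 = (0.9487, -0.3162, 0.0000).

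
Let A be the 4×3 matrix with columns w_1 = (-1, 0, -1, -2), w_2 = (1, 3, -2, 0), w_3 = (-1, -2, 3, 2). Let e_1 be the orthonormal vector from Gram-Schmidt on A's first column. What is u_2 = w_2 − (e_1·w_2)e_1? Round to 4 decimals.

u_2 = (1.1667, 3.0000, -1.8333, 0.3333)

w_1 = (-1, 0, -1, -2); ‖w_1‖ = 2.4495, so e_1 = (-0.4082, 0.0000, -0.4082, -0.8165).
e_1·w_2 = (-0.4082)·1 + 0.0000·3 + (-0.4082)·(-2) + (-0.8165)·0 = 0.4082.
u_2 = w_2 − 0.4082·e_1 = (1.1667, 3.0000, -1.8333, 0.3333).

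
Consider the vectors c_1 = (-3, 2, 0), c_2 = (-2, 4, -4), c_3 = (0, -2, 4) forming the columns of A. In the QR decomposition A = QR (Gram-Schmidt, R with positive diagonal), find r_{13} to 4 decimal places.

e_1 = c_1/‖c_1‖ = (-3, 2, 0)/3.6056 = (-0.8321, 0.5547, 0.0000).
r_{13} = e_1·c_3 = -1.1094.

r_{13} = -1.1094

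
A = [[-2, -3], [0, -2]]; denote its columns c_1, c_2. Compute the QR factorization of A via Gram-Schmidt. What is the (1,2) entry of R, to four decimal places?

c_1 = (-2, 0); ‖c_1‖ = 2.0000, so q_1 = (-1.0000, 0.0000).
r_{12} = q_1·c_2 = 3.0000.

r_{12} = 3.0000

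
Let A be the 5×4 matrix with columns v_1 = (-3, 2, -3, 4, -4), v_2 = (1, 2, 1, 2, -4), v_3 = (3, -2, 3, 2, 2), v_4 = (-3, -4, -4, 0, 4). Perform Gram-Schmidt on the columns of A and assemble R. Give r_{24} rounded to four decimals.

v_1 = (-3, 2, -3, 4, -4); ‖v_1‖ = 7.3485, so q_1 = (-0.4082, 0.2722, -0.4082, 0.5443, -0.5443).
q_1·v_2 = (-0.4082)·1 + 0.2722·2 + (-0.4082)·1 + 0.5443·2 + (-0.5443)·(-4) = 2.9938.
u_2 = v_2 − 2.9938·q_1 = (2.2222, 1.1852, 2.2222, 0.3704, -2.3704).
‖u_2‖ = 4.1276, so q_2 = (0.5384, 0.2871, 0.5384, 0.0897, -0.5743).
r_{24} = q_2·v_4 = -7.2143.

r_{24} = -7.2143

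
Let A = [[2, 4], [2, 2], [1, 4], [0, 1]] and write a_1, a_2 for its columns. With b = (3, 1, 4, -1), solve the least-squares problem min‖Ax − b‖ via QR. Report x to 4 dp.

a_1 = (2, 2, 1, 0); ‖a_1‖ = 3.0000, so q_1 = (0.6667, 0.6667, 0.3333, 0.0000).
q_1·a_2 = 0.6667·4 + 0.6667·2 + 0.3333·4 + 0.0000·1 = 5.3333.
u_2 = a_2 − 5.3333·q_1 = (0.4444, -1.5556, 2.2222, 1.0000).
‖u_2‖ = 2.9250, so q_2 = (0.1519, -0.5318, 0.7597, 0.3419).
Qᵀb = (4.0000, 2.6211).
Back-substitute: x_2 = 2.6211/2.9250 = 0.8961.
x_1 = (4.0000 − 5.3333·0.8961)/3.0000 = -0.2597.

x = (-0.2597, 0.8961)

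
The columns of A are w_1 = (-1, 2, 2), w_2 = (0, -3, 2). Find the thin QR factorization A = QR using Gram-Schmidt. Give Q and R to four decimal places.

Q = [[-0.3333, -0.0627], [0.6667, -0.7212], [0.6667, 0.6899]], R = [[3.0000, -0.6667], [0.0000, 3.5434]]

q_1 = w_1/‖w_1‖ = (-1, 2, 2)/3.0000 = (-0.3333, 0.6667, 0.6667).
r_{12} = q_1·w_2 = -0.6667.
u_2 = w_2 + 0.6667·q_1 = (-0.2222, -2.5556, 2.4444).
‖u_2‖ = 3.5434, so q_2 = (-0.0627, -0.7212, 0.6899).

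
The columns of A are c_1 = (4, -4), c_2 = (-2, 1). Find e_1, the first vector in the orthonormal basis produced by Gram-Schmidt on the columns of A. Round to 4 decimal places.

e_1 = c_1/‖c_1‖ = (4, -4)/5.6569 = (0.7071, -0.7071).

e_1 = (0.7071, -0.7071)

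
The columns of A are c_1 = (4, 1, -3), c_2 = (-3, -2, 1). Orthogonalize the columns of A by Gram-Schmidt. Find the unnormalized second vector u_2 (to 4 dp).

c_1 = (4, 1, -3); ‖c_1‖ = 5.0990, so e_1 = (0.7845, 0.1961, -0.5883).
e_1·c_2 = 0.7845·(-3) + 0.1961·(-2) + (-0.5883)·1 = -3.3340.
u_2 = c_2 + 3.3340·e_1 = (-0.3846, -1.3462, -0.9615).

u_2 = (-0.3846, -1.3462, -0.9615)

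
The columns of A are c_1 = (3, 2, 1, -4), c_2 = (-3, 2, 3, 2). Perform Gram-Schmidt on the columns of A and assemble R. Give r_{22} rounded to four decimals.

r_{22} = 4.7610

c_1 = (3, 2, 1, -4); ‖c_1‖ = 5.4772, so q_1 = (0.5477, 0.3651, 0.1826, -0.7303).
q_1·c_2 = 0.5477·(-3) + 0.3651·2 + 0.1826·3 + (-0.7303)·2 = -1.8257.
u_2 = c_2 + 1.8257·q_1 = (-2.0000, 2.6667, 3.3333, 0.6667).
r_{22} = ‖u_2‖ = 4.7610.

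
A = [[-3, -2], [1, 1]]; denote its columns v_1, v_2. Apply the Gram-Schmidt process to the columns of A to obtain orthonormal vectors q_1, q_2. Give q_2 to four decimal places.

q_2 = (0.3162, 0.9487)

v_1 = (-3, 1); ‖v_1‖ = 3.1623, so q_1 = (-0.9487, 0.3162).
q_1·v_2 = (-0.9487)·(-2) + 0.3162·1 = 2.2136.
u_2 = v_2 − 2.2136·q_1 = (0.1000, 0.3000).
‖u_2‖ = 0.3162, so q_2 = (0.3162, 0.9487).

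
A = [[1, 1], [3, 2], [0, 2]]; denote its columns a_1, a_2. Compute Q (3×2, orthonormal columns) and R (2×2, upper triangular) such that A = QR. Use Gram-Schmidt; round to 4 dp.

e_1 = a_1/‖a_1‖ = (1, 3, 0)/3.1623 = (0.3162, 0.9487, 0.0000).
r_{12} = e_1·a_2 = 2.2136.
u_2 = a_2 − 2.2136·e_1 = (0.3000, -0.1000, 2.0000).
‖u_2‖ = 2.0248, so e_2 = (0.1482, -0.0494, 0.9877).

Q = [[0.3162, 0.1482], [0.9487, -0.0494], [0.0000, 0.9877]], R = [[3.1623, 2.2136], [0.0000, 2.0248]]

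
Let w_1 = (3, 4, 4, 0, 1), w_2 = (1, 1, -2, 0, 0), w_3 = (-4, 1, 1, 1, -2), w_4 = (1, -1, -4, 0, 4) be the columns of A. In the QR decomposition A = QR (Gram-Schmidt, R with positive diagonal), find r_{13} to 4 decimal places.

w_1 = (3, 4, 4, 0, 1); ‖w_1‖ = 6.4807, so e_1 = (0.4629, 0.6172, 0.6172, 0.0000, 0.1543).
r_{13} = e_1·w_3 = -0.9258.

r_{13} = -0.9258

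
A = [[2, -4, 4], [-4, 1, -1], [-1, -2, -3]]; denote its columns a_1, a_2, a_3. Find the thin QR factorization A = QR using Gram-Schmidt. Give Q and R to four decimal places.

Q = [[0.4364, -0.7563, 0.4874], [-0.8729, -0.2245, 0.4332], [-0.2182, -0.6145, -0.7581]], R = [[4.5826, -2.1822, 3.2733], [0.0000, 4.0297, -0.9572], [0.0000, 0.0000, 3.7907]]

a_1 = (2, -4, -1); ‖a_1‖ = 4.5826, so e_1 = (0.4364, -0.8729, -0.2182).
e_1·a_2 = 0.4364·(-4) + (-0.8729)·1 + (-0.2182)·(-2) = -2.1822.
u_2 = a_2 + 2.1822·e_1 = (-3.0476, -0.9048, -2.4762).
‖u_2‖ = 4.0297, so e_2 = (-0.7563, -0.2245, -0.6145).
e_1·a_3 = 0.4364·4 + (-0.8729)·(-1) + (-0.2182)·(-3) = 3.2733; e_2·a_3 = (-0.7563)·4 + (-0.2245)·(-1) + (-0.6145)·(-3) = -0.9572.
u_3 = a_3 − 3.2733·e_1 + 0.9572·e_2 = (1.8475, 1.6422, -2.8739).
‖u_3‖ = 3.7907, so e_3 = (0.4874, 0.4332, -0.7581).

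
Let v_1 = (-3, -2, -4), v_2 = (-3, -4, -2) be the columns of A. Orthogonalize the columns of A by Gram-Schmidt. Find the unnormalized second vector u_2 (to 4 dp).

v_1 = (-3, -2, -4); ‖v_1‖ = 5.3852, so e_1 = (-0.5571, -0.3714, -0.7428).
e_1·v_2 = (-0.5571)·(-3) + (-0.3714)·(-4) + (-0.7428)·(-2) = 4.6424.
u_2 = v_2 − 4.6424·e_1 = (-0.4138, -2.2759, 1.4483).

u_2 = (-0.4138, -2.2759, 1.4483)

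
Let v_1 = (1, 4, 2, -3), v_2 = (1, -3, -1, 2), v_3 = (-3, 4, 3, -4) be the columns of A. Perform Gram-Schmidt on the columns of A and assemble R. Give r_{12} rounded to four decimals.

v_1 = (1, 4, 2, -3); ‖v_1‖ = 5.4772, so q_1 = (0.1826, 0.7303, 0.3651, -0.5477).
r_{12} = q_1·v_2 = -3.4689.

r_{12} = -3.4689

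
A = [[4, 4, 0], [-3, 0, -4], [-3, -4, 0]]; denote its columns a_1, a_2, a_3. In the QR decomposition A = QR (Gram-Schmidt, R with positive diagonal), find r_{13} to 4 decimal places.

r_{13} = 2.0580

a_1 = (4, -3, -3); ‖a_1‖ = 5.8310, so q_1 = (0.6860, -0.5145, -0.5145).
r_{13} = q_1·a_3 = 2.0580.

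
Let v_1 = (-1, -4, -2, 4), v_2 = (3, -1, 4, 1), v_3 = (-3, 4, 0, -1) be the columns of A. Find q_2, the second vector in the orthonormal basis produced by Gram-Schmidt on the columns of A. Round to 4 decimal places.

q_1 = v_1/‖v_1‖ = (-1, -4, -2, 4)/6.0828 = (-0.1644, -0.6576, -0.3288, 0.6576).
r_{12} = q_1·v_2 = -0.4932.
u_2 = v_2 + 0.4932·q_1 = (2.9189, -1.3243, 3.8378, 1.3243).
‖u_2‖ = 5.1727, so q_2 = (0.5643, -0.2560, 0.7419, 0.2560).

q_2 = (0.5643, -0.2560, 0.7419, 0.2560)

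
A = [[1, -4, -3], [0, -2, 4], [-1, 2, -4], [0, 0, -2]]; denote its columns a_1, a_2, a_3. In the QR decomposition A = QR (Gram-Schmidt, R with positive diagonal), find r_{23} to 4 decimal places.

q_1 = a_1/‖a_1‖ = (1, 0, -1, 0)/1.4142 = (0.7071, 0.0000, -0.7071, 0.0000).
r_{12} = q_1·a_2 = -4.2426.
u_2 = a_2 + 4.2426·q_1 = (-1.0000, -2.0000, -1.0000, 0.0000).
‖u_2‖ = 2.4495, so q_2 = (-0.4082, -0.8165, -0.4082, 0.0000).
r_{23} = q_2·a_3 = -0.4082.

r_{23} = -0.4082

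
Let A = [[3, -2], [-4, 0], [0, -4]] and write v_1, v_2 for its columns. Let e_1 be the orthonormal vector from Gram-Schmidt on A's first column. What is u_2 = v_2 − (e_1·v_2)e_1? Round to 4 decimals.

v_1 = (3, -4, 0); ‖v_1‖ = 5.0000, so e_1 = (0.6000, -0.8000, 0.0000).
e_1·v_2 = 0.6000·(-2) + (-0.8000)·0 + 0.0000·(-4) = -1.2000.
u_2 = v_2 + 1.2000·e_1 = (-1.2800, -0.9600, -4.0000).

u_2 = (-1.2800, -0.9600, -4.0000)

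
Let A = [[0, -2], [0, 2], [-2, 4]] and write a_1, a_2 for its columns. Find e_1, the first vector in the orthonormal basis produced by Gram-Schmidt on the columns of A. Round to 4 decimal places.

e_1 = (0.0000, 0.0000, -1.0000)

e_1 = a_1/‖a_1‖ = (0, 0, -2)/2.0000 = (0.0000, 0.0000, -1.0000).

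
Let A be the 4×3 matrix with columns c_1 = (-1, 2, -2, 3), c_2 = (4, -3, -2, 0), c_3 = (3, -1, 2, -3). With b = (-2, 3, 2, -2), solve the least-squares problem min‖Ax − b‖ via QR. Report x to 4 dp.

x = (0.3152, -0.9394, 0.7394)

e_1 = c_1/‖c_1‖ = (-1, 2, -2, 3)/4.2426 = (-0.2357, 0.4714, -0.4714, 0.7071).
r_{12} = e_1·c_2 = -1.4142.
u_2 = c_2 + 1.4142·e_1 = (3.6667, -2.3333, -2.6667, 1.0000).
‖u_2‖ = 5.1962, so e_2 = (0.7057, -0.4491, -0.5132, 0.1925).
r_{13} = e_1·c_3 = -4.2426; r_{23} = e_2·c_3 = 0.9623.
u_3 = c_3 + 4.2426·e_1 − 0.9623·e_2 = (1.3210, 1.4321, 0.4938, -0.1852).
‖u_3‖ = 2.0184, so e_3 = (0.6545, 0.7095, 0.2447, -0.0917).
Qᵀb = (-0.4714, -4.1698, 1.4924).
Back-substitute: x_3 = 1.4924/2.0184 = 0.7394.
x_2 = (-4.1698 − 0.9623·0.7394)/5.1962 = -0.9394.
x_1 = (-0.4714 + 1.4142·(-0.9394) + 4.2426·0.7394)/4.2426 = 0.3152.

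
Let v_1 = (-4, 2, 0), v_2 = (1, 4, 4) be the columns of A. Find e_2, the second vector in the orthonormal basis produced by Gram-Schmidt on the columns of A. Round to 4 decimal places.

v_1 = (-4, 2, 0); ‖v_1‖ = 4.4721, so e_1 = (-0.8944, 0.4472, 0.0000).
e_1·v_2 = (-0.8944)·1 + 0.4472·4 + 0.0000·4 = 0.8944.
u_2 = v_2 − 0.8944·e_1 = (1.8000, 3.6000, 4.0000).
‖u_2‖ = 5.6745, so e_2 = (0.3172, 0.6344, 0.7049).

e_2 = (0.3172, 0.6344, 0.7049)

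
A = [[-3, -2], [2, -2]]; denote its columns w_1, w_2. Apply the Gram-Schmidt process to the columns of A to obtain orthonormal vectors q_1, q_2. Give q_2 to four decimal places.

q_2 = (-0.5547, -0.8321)

w_1 = (-3, 2); ‖w_1‖ = 3.6056, so q_1 = (-0.8321, 0.5547).
q_1·w_2 = (-0.8321)·(-2) + 0.5547·(-2) = 0.5547.
u_2 = w_2 − 0.5547·q_1 = (-1.5385, -2.3077).
‖u_2‖ = 2.7735, so q_2 = (-0.5547, -0.8321).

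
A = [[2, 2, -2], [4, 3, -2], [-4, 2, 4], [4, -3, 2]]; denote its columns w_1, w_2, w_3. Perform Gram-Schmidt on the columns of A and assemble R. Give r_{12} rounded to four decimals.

w_1 = (2, 4, -4, 4); ‖w_1‖ = 7.2111, so q_1 = (0.2774, 0.5547, -0.5547, 0.5547).
r_{12} = q_1·w_2 = -0.5547.

r_{12} = -0.5547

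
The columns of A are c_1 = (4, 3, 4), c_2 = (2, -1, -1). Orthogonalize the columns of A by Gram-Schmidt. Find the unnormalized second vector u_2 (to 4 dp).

e_1 = c_1/‖c_1‖ = (4, 3, 4)/6.4031 = (0.6247, 0.4685, 0.6247).
r_{12} = e_1·c_2 = 0.1562.
u_2 = c_2 − 0.1562·e_1 = (1.9024, -1.0732, -1.0976).

u_2 = (1.9024, -1.0732, -1.0976)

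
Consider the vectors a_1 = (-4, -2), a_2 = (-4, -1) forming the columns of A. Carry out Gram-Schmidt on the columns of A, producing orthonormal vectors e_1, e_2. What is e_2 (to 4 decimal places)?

a_1 = (-4, -2); ‖a_1‖ = 4.4721, so e_1 = (-0.8944, -0.4472).
e_1·a_2 = (-0.8944)·(-4) + (-0.4472)·(-1) = 4.0249.
u_2 = a_2 − 4.0249·e_1 = (-0.4000, 0.8000).
‖u_2‖ = 0.8944, so e_2 = (-0.4472, 0.8944).

e_2 = (-0.4472, 0.8944)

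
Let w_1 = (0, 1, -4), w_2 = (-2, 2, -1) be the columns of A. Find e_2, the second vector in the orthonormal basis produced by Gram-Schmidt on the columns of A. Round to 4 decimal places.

w_1 = (0, 1, -4); ‖w_1‖ = 4.1231, so e_1 = (0.0000, 0.2425, -0.9701).
e_1·w_2 = 0.0000·(-2) + 0.2425·2 + (-0.9701)·(-1) = 1.4552.
u_2 = w_2 − 1.4552·e_1 = (-2.0000, 1.6471, 0.4118).
‖u_2‖ = 2.6234, so e_2 = (-0.7624, 0.6278, 0.1570).

e_2 = (-0.7624, 0.6278, 0.1570)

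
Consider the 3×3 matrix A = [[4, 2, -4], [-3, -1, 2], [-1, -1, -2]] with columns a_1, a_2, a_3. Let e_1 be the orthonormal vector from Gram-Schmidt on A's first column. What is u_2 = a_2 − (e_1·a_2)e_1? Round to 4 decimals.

u_2 = (0.1538, 0.3846, -0.5385)

a_1 = (4, -3, -1); ‖a_1‖ = 5.0990, so e_1 = (0.7845, -0.5883, -0.1961).
e_1·a_2 = 0.7845·2 + (-0.5883)·(-1) + (-0.1961)·(-1) = 2.3534.
u_2 = a_2 − 2.3534·e_1 = (0.1538, 0.3846, -0.5385).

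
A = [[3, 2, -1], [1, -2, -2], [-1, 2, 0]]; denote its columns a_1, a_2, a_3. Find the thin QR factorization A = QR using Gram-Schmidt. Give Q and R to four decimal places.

a_1 = (3, 1, -1); ‖a_1‖ = 3.3166, so e_1 = (0.9045, 0.3015, -0.3015).
e_1·a_2 = 0.9045·2 + 0.3015·(-2) + (-0.3015)·2 = 0.6030.
u_2 = a_2 − 0.6030·e_1 = (1.4545, -2.1818, 2.1818).
‖u_2‖ = 3.4112, so e_2 = (0.4264, -0.6396, 0.6396).
e_1·a_3 = 0.9045·(-1) + 0.3015·(-2) + (-0.3015)·0 = -1.5076; e_2·a_3 = 0.4264·(-1) + (-0.6396)·(-2) + 0.6396·0 = 0.8528.
u_3 = a_3 + 1.5076·e_1 − 0.8528·e_2 = (0.0000, -1.0000, -1.0000).
‖u_3‖ = 1.4142, so e_3 = (0.0000, -0.7071, -0.7071).

Q = [[0.9045, 0.4264, 0.0000], [0.3015, -0.6396, -0.7071], [-0.3015, 0.6396, -0.7071]], R = [[3.3166, 0.6030, -1.5076], [0.0000, 3.4112, 0.8528], [0.0000, 0.0000, 1.4142]]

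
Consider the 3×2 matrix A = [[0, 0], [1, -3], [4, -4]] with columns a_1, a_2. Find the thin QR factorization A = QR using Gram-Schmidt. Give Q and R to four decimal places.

a_1 = (0, 1, 4); ‖a_1‖ = 4.1231, so e_1 = (0.0000, 0.2425, 0.9701).
e_1·a_2 = 0.0000·0 + 0.2425·(-3) + 0.9701·(-4) = -4.6082.
u_2 = a_2 + 4.6082·e_1 = (0.0000, -1.8824, 0.4706).
‖u_2‖ = 1.9403, so e_2 = (0.0000, -0.9701, 0.2425).

Q = [[0.0000, 0.0000], [0.2425, -0.9701], [0.9701, 0.2425]], R = [[4.1231, -4.6082], [0.0000, 1.9403]]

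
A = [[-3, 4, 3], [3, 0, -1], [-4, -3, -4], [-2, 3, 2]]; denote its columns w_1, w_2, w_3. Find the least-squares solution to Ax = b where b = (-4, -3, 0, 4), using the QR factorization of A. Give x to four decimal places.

x = (-0.3276, -1.2414, 1.2080)

w_1 = (-3, 3, -4, -2); ‖w_1‖ = 6.1644, so e_1 = (-0.4867, 0.4867, -0.6489, -0.3244).
e_1·w_2 = (-0.4867)·4 + 0.4867·0 + (-0.6489)·(-3) + (-0.3244)·3 = -0.9733.
u_2 = w_2 + 0.9733·e_1 = (3.5263, 0.4737, -3.6316, 2.6842).
‖u_2‖ = 5.7491, so e_2 = (0.6134, 0.0824, -0.6317, 0.4669).
e_1·w_3 = (-0.4867)·3 + 0.4867·(-1) + (-0.6489)·(-4) + (-0.3244)·2 = 0.0000; e_2·w_3 = 0.6134·3 + 0.0824·(-1) + (-0.6317)·(-4) + 0.4669·2 = 5.2182.
u_3 = w_3 + 0.0000·e_1 − 5.2182·e_2 = (-0.2006, -1.4299, -0.7038, -0.4363).
‖u_3‖ = 1.6645, so e_3 = (-0.1205, -0.8591, -0.4228, -0.2621).
Qᵀb = (-0.8111, -0.8331, 2.0108).
Back-substitute: x_3 = 2.0108/1.6645 = 1.2080.
x_2 = (-0.8331 − 5.2182·1.2080)/5.7491 = -1.2414.
x_1 = (-0.8111 + 0.9733·(-1.2414) + 0.0000·1.2080)/6.1644 = -0.3276.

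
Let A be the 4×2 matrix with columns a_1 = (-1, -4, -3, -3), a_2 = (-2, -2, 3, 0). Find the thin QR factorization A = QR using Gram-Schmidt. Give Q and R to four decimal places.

a_1 = (-1, -4, -3, -3); ‖a_1‖ = 5.9161, so e_1 = (-0.1690, -0.6761, -0.5071, -0.5071).
e_1·a_2 = (-0.1690)·(-2) + (-0.6761)·(-2) + (-0.5071)·3 + (-0.5071)·0 = 0.1690.
u_2 = a_2 − 0.1690·e_1 = (-1.9714, -1.8857, 3.0857, 0.0857).
‖u_2‖ = 4.1196, so e_2 = (-0.4785, -0.4577, 0.7490, 0.0208).

Q = [[-0.1690, -0.4785], [-0.6761, -0.4577], [-0.5071, 0.7490], [-0.5071, 0.0208]], R = [[5.9161, 0.1690], [0.0000, 4.1196]]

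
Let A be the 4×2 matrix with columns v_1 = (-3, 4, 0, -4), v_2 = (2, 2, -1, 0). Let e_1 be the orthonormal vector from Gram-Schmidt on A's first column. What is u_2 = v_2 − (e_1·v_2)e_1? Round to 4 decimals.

v_1 = (-3, 4, 0, -4); ‖v_1‖ = 6.4031, so e_1 = (-0.4685, 0.6247, 0.0000, -0.6247).
e_1·v_2 = (-0.4685)·2 + 0.6247·2 + 0.0000·(-1) + (-0.6247)·0 = 0.3123.
u_2 = v_2 − 0.3123·e_1 = (2.1463, 1.8049, -1.0000, 0.1951).

u_2 = (2.1463, 1.8049, -1.0000, 0.1951)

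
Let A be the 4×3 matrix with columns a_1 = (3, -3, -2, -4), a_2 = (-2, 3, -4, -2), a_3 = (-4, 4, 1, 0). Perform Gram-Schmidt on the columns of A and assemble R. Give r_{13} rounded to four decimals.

r_{13} = -4.2178

a_1 = (3, -3, -2, -4); ‖a_1‖ = 6.1644, so e_1 = (0.4867, -0.4867, -0.3244, -0.6489).
r_{13} = e_1·a_3 = -4.2178.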